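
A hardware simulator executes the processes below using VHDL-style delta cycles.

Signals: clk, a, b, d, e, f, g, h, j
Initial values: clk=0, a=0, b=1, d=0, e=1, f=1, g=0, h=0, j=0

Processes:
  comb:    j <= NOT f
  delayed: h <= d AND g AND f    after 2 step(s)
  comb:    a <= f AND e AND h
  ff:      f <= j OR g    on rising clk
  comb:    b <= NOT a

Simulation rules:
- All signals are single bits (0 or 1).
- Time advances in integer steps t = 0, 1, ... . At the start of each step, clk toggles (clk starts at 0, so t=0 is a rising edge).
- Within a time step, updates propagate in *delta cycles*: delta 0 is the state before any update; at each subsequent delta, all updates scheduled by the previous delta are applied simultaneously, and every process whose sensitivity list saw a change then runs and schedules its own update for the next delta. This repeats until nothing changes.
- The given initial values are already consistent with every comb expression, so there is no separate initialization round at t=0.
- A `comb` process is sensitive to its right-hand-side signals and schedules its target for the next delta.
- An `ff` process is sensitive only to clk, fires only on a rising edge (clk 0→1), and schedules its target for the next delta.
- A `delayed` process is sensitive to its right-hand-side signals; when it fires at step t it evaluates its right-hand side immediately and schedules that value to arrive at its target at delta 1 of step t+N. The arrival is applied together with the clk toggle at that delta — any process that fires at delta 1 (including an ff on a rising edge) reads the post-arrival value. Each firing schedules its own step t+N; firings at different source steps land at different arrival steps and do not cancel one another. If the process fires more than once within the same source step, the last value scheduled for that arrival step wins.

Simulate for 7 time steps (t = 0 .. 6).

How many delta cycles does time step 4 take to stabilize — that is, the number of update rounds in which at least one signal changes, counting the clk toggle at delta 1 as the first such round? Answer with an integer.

3

[bits: f,g,clk,h,j,e,a,d,b]
t=0: Δ0=100001001 Δ1=101001001 Δ2=001001001 Δ3=001011001 | 3Δ
t=1: Δ0=001011001 Δ1=000011001 | 1Δ
t=2: Δ0=000011001 Δ1=001011001 Δ2=101011001 Δ3=101001001 | 3Δ
t=3: Δ0=101001001 Δ1=100001001 | 1Δ
t=4: Δ0=100001001 Δ1=101001001 Δ2=001001001 Δ3=001011001 | 3Δ
t=5: Δ0=001011001 Δ1=000011001 | 1Δ
t=6: Δ0=000011001 Δ1=001011001 Δ2=101011001 Δ3=101001001 | 3Δ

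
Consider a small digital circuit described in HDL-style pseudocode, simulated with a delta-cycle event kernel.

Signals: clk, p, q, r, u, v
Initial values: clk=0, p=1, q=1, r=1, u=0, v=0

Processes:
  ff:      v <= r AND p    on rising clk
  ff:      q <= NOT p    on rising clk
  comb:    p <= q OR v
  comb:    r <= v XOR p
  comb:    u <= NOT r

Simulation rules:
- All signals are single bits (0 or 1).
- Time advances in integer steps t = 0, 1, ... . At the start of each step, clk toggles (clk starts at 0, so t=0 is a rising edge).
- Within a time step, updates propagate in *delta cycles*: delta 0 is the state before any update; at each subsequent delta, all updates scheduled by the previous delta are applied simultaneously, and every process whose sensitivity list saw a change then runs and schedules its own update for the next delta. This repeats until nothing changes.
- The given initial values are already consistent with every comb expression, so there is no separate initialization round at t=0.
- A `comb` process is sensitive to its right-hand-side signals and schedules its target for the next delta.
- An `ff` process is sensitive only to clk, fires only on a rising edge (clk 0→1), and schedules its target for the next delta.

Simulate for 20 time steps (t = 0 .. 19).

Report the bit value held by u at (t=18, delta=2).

0

t0.Δ0 u=0 q=1 p=1 clk=0 r=1 v=0
t0.Δ1 u=0 q=1 p=1 clk=1 r=1 v=0
t0.Δ2 u=0 q=0 p=1 clk=1 r=1 v=1
t0.Δ3 u=0 q=0 p=1 clk=1 r=0 v=1
t0.Δ4 u=1 q=0 p=1 clk=1 r=0 v=1
t1.Δ0 u=1 q=0 p=1 clk=1 r=0 v=1
t1.Δ1 u=1 q=0 p=1 clk=0 r=0 v=1
t2.Δ0 u=1 q=0 p=1 clk=0 r=0 v=1
t2.Δ1 u=1 q=0 p=1 clk=1 r=0 v=1
t2.Δ2 u=1 q=0 p=1 clk=1 r=0 v=0
t2.Δ3 u=1 q=0 p=0 clk=1 r=1 v=0
t2.Δ4 u=0 q=0 p=0 clk=1 r=0 v=0
t2.Δ5 u=1 q=0 p=0 clk=1 r=0 v=0
t3.Δ0 u=1 q=0 p=0 clk=1 r=0 v=0
t3.Δ1 u=1 q=0 p=0 clk=0 r=0 v=0
t4.Δ0 u=1 q=0 p=0 clk=0 r=0 v=0
t4.Δ1 u=1 q=0 p=0 clk=1 r=0 v=0
t4.Δ2 u=1 q=1 p=0 clk=1 r=0 v=0
t4.Δ3 u=1 q=1 p=1 clk=1 r=0 v=0
t4.Δ4 u=1 q=1 p=1 clk=1 r=1 v=0
t4.Δ5 u=0 q=1 p=1 clk=1 r=1 v=0
t5.Δ0 u=0 q=1 p=1 clk=1 r=1 v=0
t5.Δ1 u=0 q=1 p=1 clk=0 r=1 v=0
t6.Δ0 u=0 q=1 p=1 clk=0 r=1 v=0
t6.Δ1 u=0 q=1 p=1 clk=1 r=1 v=0
t6.Δ2 u=0 q=0 p=1 clk=1 r=1 v=1
t6.Δ3 u=0 q=0 p=1 clk=1 r=0 v=1
t6.Δ4 u=1 q=0 p=1 clk=1 r=0 v=1
t7.Δ0 u=1 q=0 p=1 clk=1 r=0 v=1
t7.Δ1 u=1 q=0 p=1 clk=0 r=0 v=1
t8.Δ0 u=1 q=0 p=1 clk=0 r=0 v=1
t8.Δ1 u=1 q=0 p=1 clk=1 r=0 v=1
t8.Δ2 u=1 q=0 p=1 clk=1 r=0 v=0
t8.Δ3 u=1 q=0 p=0 clk=1 r=1 v=0
t8.Δ4 u=0 q=0 p=0 clk=1 r=0 v=0
t8.Δ5 u=1 q=0 p=0 clk=1 r=0 v=0
t9.Δ0 u=1 q=0 p=0 clk=1 r=0 v=0
t9.Δ1 u=1 q=0 p=0 clk=0 r=0 v=0
t10.Δ0 u=1 q=0 p=0 clk=0 r=0 v=0
t10.Δ1 u=1 q=0 p=0 clk=1 r=0 v=0
t10.Δ2 u=1 q=1 p=0 clk=1 r=0 v=0
t10.Δ3 u=1 q=1 p=1 clk=1 r=0 v=0
t10.Δ4 u=1 q=1 p=1 clk=1 r=1 v=0
t10.Δ5 u=0 q=1 p=1 clk=1 r=1 v=0
t11.Δ0 u=0 q=1 p=1 clk=1 r=1 v=0
t11.Δ1 u=0 q=1 p=1 clk=0 r=1 v=0
t12.Δ0 u=0 q=1 p=1 clk=0 r=1 v=0
t12.Δ1 u=0 q=1 p=1 clk=1 r=1 v=0
t12.Δ2 u=0 q=0 p=1 clk=1 r=1 v=1
t12.Δ3 u=0 q=0 p=1 clk=1 r=0 v=1
t12.Δ4 u=1 q=0 p=1 clk=1 r=0 v=1
t13.Δ0 u=1 q=0 p=1 clk=1 r=0 v=1
t13.Δ1 u=1 q=0 p=1 clk=0 r=0 v=1
t14.Δ0 u=1 q=0 p=1 clk=0 r=0 v=1
t14.Δ1 u=1 q=0 p=1 clk=1 r=0 v=1
t14.Δ2 u=1 q=0 p=1 clk=1 r=0 v=0
t14.Δ3 u=1 q=0 p=0 clk=1 r=1 v=0
t14.Δ4 u=0 q=0 p=0 clk=1 r=0 v=0
t14.Δ5 u=1 q=0 p=0 clk=1 r=0 v=0
t15.Δ0 u=1 q=0 p=0 clk=1 r=0 v=0
t15.Δ1 u=1 q=0 p=0 clk=0 r=0 v=0
t16.Δ0 u=1 q=0 p=0 clk=0 r=0 v=0
t16.Δ1 u=1 q=0 p=0 clk=1 r=0 v=0
t16.Δ2 u=1 q=1 p=0 clk=1 r=0 v=0
t16.Δ3 u=1 q=1 p=1 clk=1 r=0 v=0
t16.Δ4 u=1 q=1 p=1 clk=1 r=1 v=0
t16.Δ5 u=0 q=1 p=1 clk=1 r=1 v=0
t17.Δ0 u=0 q=1 p=1 clk=1 r=1 v=0
t17.Δ1 u=0 q=1 p=1 clk=0 r=1 v=0
t18.Δ0 u=0 q=1 p=1 clk=0 r=1 v=0
t18.Δ1 u=0 q=1 p=1 clk=1 r=1 v=0
t18.Δ2 u=0 q=0 p=1 clk=1 r=1 v=1
t18.Δ3 u=0 q=0 p=1 clk=1 r=0 v=1
t18.Δ4 u=1 q=0 p=1 clk=1 r=0 v=1
t19.Δ0 u=1 q=0 p=1 clk=1 r=0 v=1
t19.Δ1 u=1 q=0 p=1 clk=0 r=0 v=1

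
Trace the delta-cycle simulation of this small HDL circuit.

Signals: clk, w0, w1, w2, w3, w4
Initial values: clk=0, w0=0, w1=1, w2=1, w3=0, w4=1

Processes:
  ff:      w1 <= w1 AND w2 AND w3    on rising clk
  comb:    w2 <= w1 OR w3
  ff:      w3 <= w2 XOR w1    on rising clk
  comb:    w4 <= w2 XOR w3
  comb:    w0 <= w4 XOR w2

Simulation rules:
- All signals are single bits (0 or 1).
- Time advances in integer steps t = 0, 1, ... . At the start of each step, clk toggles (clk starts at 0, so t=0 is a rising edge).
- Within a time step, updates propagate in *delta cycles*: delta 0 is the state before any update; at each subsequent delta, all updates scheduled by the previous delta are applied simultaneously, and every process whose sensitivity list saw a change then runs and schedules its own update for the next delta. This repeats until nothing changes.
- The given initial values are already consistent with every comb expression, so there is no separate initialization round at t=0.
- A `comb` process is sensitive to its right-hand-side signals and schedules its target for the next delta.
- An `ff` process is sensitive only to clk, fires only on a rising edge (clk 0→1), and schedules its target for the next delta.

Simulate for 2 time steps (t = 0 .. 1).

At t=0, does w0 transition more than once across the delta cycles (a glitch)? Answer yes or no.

yes

[bits: w3,w0,w4,w2,w1,clk]
t=0: Δ0=001110 Δ1=001111 Δ2=001101 Δ3=001001 Δ4=010001 Δ5=000001 | 5Δ
t=1: Δ0=000001 Δ1=000000 | 1Δ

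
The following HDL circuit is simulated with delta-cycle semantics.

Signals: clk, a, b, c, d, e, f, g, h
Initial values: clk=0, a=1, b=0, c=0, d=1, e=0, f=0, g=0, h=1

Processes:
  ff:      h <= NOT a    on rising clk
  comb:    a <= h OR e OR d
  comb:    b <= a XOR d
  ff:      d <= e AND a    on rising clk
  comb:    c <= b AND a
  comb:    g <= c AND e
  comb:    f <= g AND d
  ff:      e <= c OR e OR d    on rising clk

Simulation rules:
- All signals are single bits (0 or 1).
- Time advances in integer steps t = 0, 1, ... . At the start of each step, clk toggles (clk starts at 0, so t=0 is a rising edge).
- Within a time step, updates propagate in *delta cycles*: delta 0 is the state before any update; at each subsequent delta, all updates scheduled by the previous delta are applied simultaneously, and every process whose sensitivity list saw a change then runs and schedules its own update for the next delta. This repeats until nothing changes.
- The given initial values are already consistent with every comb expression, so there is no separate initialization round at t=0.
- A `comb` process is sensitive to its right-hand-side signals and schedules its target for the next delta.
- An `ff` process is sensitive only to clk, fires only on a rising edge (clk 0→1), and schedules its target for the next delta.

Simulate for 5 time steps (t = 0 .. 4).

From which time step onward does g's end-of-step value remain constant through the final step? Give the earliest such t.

t=0 Δ0: e=0 f=0 h=1 clk=0 g=0 a=1 b=0 d=1 c=0
  Δ1: clk:0→1
  Δ2: e:0→1, h:1→0, d:1→0
  Δ3: b:0→1
  Δ4: c:0→1
  Δ5: g:0→1
  (5Δ to stable)
t=1 Δ0: e=1 f=0 h=0 clk=1 g=1 a=1 b=1 d=0 c=1
  Δ1: clk:1→0
  (1Δ to stable)
t=2 Δ0: e=1 f=0 h=0 clk=0 g=1 a=1 b=1 d=0 c=1
  Δ1: clk:0→1
  Δ2: d:0→1
  Δ3: f:0→1, b:1→0
  Δ4: c:1→0
  Δ5: g:1→0
  Δ6: f:1→0
  (6Δ to stable)
t=3 Δ0: e=1 f=0 h=0 clk=1 g=0 a=1 b=0 d=1 c=0
  Δ1: clk:1→0
  (1Δ to stable)
t=4 Δ0: e=1 f=0 h=0 clk=0 g=0 a=1 b=0 d=1 c=0
  Δ1: clk:0→1
  (1Δ to stable)

2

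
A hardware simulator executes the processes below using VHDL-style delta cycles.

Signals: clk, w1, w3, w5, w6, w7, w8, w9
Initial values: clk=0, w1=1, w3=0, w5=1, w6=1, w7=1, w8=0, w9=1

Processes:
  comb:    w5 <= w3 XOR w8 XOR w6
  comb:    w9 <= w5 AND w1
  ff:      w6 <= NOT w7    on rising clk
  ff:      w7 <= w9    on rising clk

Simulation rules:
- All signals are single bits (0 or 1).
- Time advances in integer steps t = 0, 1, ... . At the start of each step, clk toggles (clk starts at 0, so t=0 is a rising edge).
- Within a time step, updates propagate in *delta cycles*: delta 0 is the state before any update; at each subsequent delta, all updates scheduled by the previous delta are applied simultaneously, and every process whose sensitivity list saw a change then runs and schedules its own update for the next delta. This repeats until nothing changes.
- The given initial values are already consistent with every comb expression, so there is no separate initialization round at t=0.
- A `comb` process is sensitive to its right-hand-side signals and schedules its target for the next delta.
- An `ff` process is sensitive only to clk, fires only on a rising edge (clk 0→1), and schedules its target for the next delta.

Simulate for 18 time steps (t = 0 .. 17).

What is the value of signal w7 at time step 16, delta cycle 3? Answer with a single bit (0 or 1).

1

t0.Δ0 w9=1 w5=1 w8=0 w6=1 w7=1 clk=0 w3=0 w1=1
t0.Δ1 w9=1 w5=1 w8=0 w6=1 w7=1 clk=1 w3=0 w1=1
t0.Δ2 w9=1 w5=1 w8=0 w6=0 w7=1 clk=1 w3=0 w1=1
t0.Δ3 w9=1 w5=0 w8=0 w6=0 w7=1 clk=1 w3=0 w1=1
t0.Δ4 w9=0 w5=0 w8=0 w6=0 w7=1 clk=1 w3=0 w1=1
t1.Δ0 w9=0 w5=0 w8=0 w6=0 w7=1 clk=1 w3=0 w1=1
t1.Δ1 w9=0 w5=0 w8=0 w6=0 w7=1 clk=0 w3=0 w1=1
t2.Δ0 w9=0 w5=0 w8=0 w6=0 w7=1 clk=0 w3=0 w1=1
t2.Δ1 w9=0 w5=0 w8=0 w6=0 w7=1 clk=1 w3=0 w1=1
t2.Δ2 w9=0 w5=0 w8=0 w6=0 w7=0 clk=1 w3=0 w1=1
t3.Δ0 w9=0 w5=0 w8=0 w6=0 w7=0 clk=1 w3=0 w1=1
t3.Δ1 w9=0 w5=0 w8=0 w6=0 w7=0 clk=0 w3=0 w1=1
t4.Δ0 w9=0 w5=0 w8=0 w6=0 w7=0 clk=0 w3=0 w1=1
t4.Δ1 w9=0 w5=0 w8=0 w6=0 w7=0 clk=1 w3=0 w1=1
t4.Δ2 w9=0 w5=0 w8=0 w6=1 w7=0 clk=1 w3=0 w1=1
t4.Δ3 w9=0 w5=1 w8=0 w6=1 w7=0 clk=1 w3=0 w1=1
t4.Δ4 w9=1 w5=1 w8=0 w6=1 w7=0 clk=1 w3=0 w1=1
t5.Δ0 w9=1 w5=1 w8=0 w6=1 w7=0 clk=1 w3=0 w1=1
t5.Δ1 w9=1 w5=1 w8=0 w6=1 w7=0 clk=0 w3=0 w1=1
t6.Δ0 w9=1 w5=1 w8=0 w6=1 w7=0 clk=0 w3=0 w1=1
t6.Δ1 w9=1 w5=1 w8=0 w6=1 w7=0 clk=1 w3=0 w1=1
t6.Δ2 w9=1 w5=1 w8=0 w6=1 w7=1 clk=1 w3=0 w1=1
t7.Δ0 w9=1 w5=1 w8=0 w6=1 w7=1 clk=1 w3=0 w1=1
t7.Δ1 w9=1 w5=1 w8=0 w6=1 w7=1 clk=0 w3=0 w1=1
t8.Δ0 w9=1 w5=1 w8=0 w6=1 w7=1 clk=0 w3=0 w1=1
t8.Δ1 w9=1 w5=1 w8=0 w6=1 w7=1 clk=1 w3=0 w1=1
t8.Δ2 w9=1 w5=1 w8=0 w6=0 w7=1 clk=1 w3=0 w1=1
t8.Δ3 w9=1 w5=0 w8=0 w6=0 w7=1 clk=1 w3=0 w1=1
t8.Δ4 w9=0 w5=0 w8=0 w6=0 w7=1 clk=1 w3=0 w1=1
t9.Δ0 w9=0 w5=0 w8=0 w6=0 w7=1 clk=1 w3=0 w1=1
t9.Δ1 w9=0 w5=0 w8=0 w6=0 w7=1 clk=0 w3=0 w1=1
t10.Δ0 w9=0 w5=0 w8=0 w6=0 w7=1 clk=0 w3=0 w1=1
t10.Δ1 w9=0 w5=0 w8=0 w6=0 w7=1 clk=1 w3=0 w1=1
t10.Δ2 w9=0 w5=0 w8=0 w6=0 w7=0 clk=1 w3=0 w1=1
t11.Δ0 w9=0 w5=0 w8=0 w6=0 w7=0 clk=1 w3=0 w1=1
t11.Δ1 w9=0 w5=0 w8=0 w6=0 w7=0 clk=0 w3=0 w1=1
t12.Δ0 w9=0 w5=0 w8=0 w6=0 w7=0 clk=0 w3=0 w1=1
t12.Δ1 w9=0 w5=0 w8=0 w6=0 w7=0 clk=1 w3=0 w1=1
t12.Δ2 w9=0 w5=0 w8=0 w6=1 w7=0 clk=1 w3=0 w1=1
t12.Δ3 w9=0 w5=1 w8=0 w6=1 w7=0 clk=1 w3=0 w1=1
t12.Δ4 w9=1 w5=1 w8=0 w6=1 w7=0 clk=1 w3=0 w1=1
t13.Δ0 w9=1 w5=1 w8=0 w6=1 w7=0 clk=1 w3=0 w1=1
t13.Δ1 w9=1 w5=1 w8=0 w6=1 w7=0 clk=0 w3=0 w1=1
t14.Δ0 w9=1 w5=1 w8=0 w6=1 w7=0 clk=0 w3=0 w1=1
t14.Δ1 w9=1 w5=1 w8=0 w6=1 w7=0 clk=1 w3=0 w1=1
t14.Δ2 w9=1 w5=1 w8=0 w6=1 w7=1 clk=1 w3=0 w1=1
t15.Δ0 w9=1 w5=1 w8=0 w6=1 w7=1 clk=1 w3=0 w1=1
t15.Δ1 w9=1 w5=1 w8=0 w6=1 w7=1 clk=0 w3=0 w1=1
t16.Δ0 w9=1 w5=1 w8=0 w6=1 w7=1 clk=0 w3=0 w1=1
t16.Δ1 w9=1 w5=1 w8=0 w6=1 w7=1 clk=1 w3=0 w1=1
t16.Δ2 w9=1 w5=1 w8=0 w6=0 w7=1 clk=1 w3=0 w1=1
t16.Δ3 w9=1 w5=0 w8=0 w6=0 w7=1 clk=1 w3=0 w1=1
t16.Δ4 w9=0 w5=0 w8=0 w6=0 w7=1 clk=1 w3=0 w1=1
t17.Δ0 w9=0 w5=0 w8=0 w6=0 w7=1 clk=1 w3=0 w1=1
t17.Δ1 w9=0 w5=0 w8=0 w6=0 w7=1 clk=0 w3=0 w1=1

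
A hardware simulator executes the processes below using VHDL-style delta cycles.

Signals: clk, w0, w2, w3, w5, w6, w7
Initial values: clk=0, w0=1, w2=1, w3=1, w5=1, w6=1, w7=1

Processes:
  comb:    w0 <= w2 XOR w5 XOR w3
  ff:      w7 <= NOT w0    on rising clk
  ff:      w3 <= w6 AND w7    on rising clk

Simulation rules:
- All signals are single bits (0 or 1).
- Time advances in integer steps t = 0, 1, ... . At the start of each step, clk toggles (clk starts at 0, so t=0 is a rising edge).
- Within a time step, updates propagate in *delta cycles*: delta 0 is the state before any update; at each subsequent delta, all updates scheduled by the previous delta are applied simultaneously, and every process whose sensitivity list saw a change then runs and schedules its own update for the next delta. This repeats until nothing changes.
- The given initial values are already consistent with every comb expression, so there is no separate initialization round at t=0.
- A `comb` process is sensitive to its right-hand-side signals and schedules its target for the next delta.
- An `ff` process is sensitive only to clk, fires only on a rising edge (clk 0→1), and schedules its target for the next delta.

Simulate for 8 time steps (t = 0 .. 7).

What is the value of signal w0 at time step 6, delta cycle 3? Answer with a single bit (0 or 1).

t=0 Δ0: w6=1 w5=1 clk=0 w2=1 w7=1 w0=1 w3=1
  Δ1: clk:0→1
  Δ2: w7:1→0
  (2Δ to stable)
t=1 Δ0: w6=1 w5=1 clk=1 w2=1 w7=0 w0=1 w3=1
  Δ1: clk:1→0
  (1Δ to stable)
t=2 Δ0: w6=1 w5=1 clk=0 w2=1 w7=0 w0=1 w3=1
  Δ1: clk:0→1
  Δ2: w3:1→0
  Δ3: w0:1→0
  (3Δ to stable)
t=3 Δ0: w6=1 w5=1 clk=1 w2=1 w7=0 w0=0 w3=0
  Δ1: clk:1→0
  (1Δ to stable)
t=4 Δ0: w6=1 w5=1 clk=0 w2=1 w7=0 w0=0 w3=0
  Δ1: clk:0→1
  Δ2: w7:0→1
  (2Δ to stable)
t=5 Δ0: w6=1 w5=1 clk=1 w2=1 w7=1 w0=0 w3=0
  Δ1: clk:1→0
  (1Δ to stable)
t=6 Δ0: w6=1 w5=1 clk=0 w2=1 w7=1 w0=0 w3=0
  Δ1: clk:0→1
  Δ2: w3:0→1
  Δ3: w0:0→1
  (3Δ to stable)
t=7 Δ0: w6=1 w5=1 clk=1 w2=1 w7=1 w0=1 w3=1
  Δ1: clk:1→0
  (1Δ to stable)

1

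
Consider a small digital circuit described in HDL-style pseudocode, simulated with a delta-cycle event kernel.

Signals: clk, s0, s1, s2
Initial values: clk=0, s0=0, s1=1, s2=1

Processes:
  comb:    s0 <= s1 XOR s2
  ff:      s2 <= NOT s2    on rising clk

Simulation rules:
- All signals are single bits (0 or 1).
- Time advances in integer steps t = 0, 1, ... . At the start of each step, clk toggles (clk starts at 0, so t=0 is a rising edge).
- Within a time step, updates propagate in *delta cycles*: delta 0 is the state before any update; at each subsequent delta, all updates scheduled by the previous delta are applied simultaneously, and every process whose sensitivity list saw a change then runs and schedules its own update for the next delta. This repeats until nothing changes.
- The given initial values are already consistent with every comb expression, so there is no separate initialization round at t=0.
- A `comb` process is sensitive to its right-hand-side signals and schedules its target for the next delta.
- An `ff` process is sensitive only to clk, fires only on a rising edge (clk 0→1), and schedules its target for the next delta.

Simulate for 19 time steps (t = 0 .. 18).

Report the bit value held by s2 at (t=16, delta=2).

0

[bits: clk,s2,s0,s1]
t=0: Δ0=0101 Δ1=1101 Δ2=1001 Δ3=1011 | 3Δ
t=1: Δ0=1011 Δ1=0011 | 1Δ
t=2: Δ0=0011 Δ1=1011 Δ2=1111 Δ3=1101 | 3Δ
t=3: Δ0=1101 Δ1=0101 | 1Δ
t=4: Δ0=0101 Δ1=1101 Δ2=1001 Δ3=1011 | 3Δ
t=5: Δ0=1011 Δ1=0011 | 1Δ
t=6: Δ0=0011 Δ1=1011 Δ2=1111 Δ3=1101 | 3Δ
t=7: Δ0=1101 Δ1=0101 | 1Δ
t=8: Δ0=0101 Δ1=1101 Δ2=1001 Δ3=1011 | 3Δ
t=9: Δ0=1011 Δ1=0011 | 1Δ
t=10: Δ0=0011 Δ1=1011 Δ2=1111 Δ3=1101 | 3Δ
t=11: Δ0=1101 Δ1=0101 | 1Δ
t=12: Δ0=0101 Δ1=1101 Δ2=1001 Δ3=1011 | 3Δ
t=13: Δ0=1011 Δ1=0011 | 1Δ
t=14: Δ0=0011 Δ1=1011 Δ2=1111 Δ3=1101 | 3Δ
t=15: Δ0=1101 Δ1=0101 | 1Δ
t=16: Δ0=0101 Δ1=1101 Δ2=1001 Δ3=1011 | 3Δ
t=17: Δ0=1011 Δ1=0011 | 1Δ
t=18: Δ0=0011 Δ1=1011 Δ2=1111 Δ3=1101 | 3Δ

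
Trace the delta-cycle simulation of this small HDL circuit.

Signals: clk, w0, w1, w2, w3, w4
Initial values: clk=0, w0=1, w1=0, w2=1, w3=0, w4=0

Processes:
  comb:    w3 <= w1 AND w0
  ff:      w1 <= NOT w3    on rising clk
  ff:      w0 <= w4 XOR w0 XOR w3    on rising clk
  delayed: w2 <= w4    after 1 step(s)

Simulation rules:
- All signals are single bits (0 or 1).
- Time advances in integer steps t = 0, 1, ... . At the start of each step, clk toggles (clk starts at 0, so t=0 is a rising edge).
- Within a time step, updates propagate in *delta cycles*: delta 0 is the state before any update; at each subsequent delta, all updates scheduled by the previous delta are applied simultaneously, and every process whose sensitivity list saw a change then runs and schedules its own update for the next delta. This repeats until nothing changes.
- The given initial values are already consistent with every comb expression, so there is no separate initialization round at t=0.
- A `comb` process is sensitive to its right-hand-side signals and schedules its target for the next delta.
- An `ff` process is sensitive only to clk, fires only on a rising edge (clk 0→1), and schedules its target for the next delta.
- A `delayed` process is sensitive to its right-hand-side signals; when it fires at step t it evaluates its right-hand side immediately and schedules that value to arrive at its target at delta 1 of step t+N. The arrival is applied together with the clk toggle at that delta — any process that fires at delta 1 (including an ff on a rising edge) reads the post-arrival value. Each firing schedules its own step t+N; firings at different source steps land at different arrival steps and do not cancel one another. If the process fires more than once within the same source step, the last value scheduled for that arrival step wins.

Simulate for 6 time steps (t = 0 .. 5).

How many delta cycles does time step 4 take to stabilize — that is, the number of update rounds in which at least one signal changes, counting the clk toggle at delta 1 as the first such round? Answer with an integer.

2

t0.Δ0 w4=0 w0=1 w2=1 clk=0 w3=0 w1=0
t0.Δ1 w4=0 w0=1 w2=1 clk=1 w3=0 w1=0
t0.Δ2 w4=0 w0=1 w2=1 clk=1 w3=0 w1=1
t0.Δ3 w4=0 w0=1 w2=1 clk=1 w3=1 w1=1
t1.Δ0 w4=0 w0=1 w2=1 clk=1 w3=1 w1=1
t1.Δ1 w4=0 w0=1 w2=1 clk=0 w3=1 w1=1
t2.Δ0 w4=0 w0=1 w2=1 clk=0 w3=1 w1=1
t2.Δ1 w4=0 w0=1 w2=1 clk=1 w3=1 w1=1
t2.Δ2 w4=0 w0=0 w2=1 clk=1 w3=1 w1=0
t2.Δ3 w4=0 w0=0 w2=1 clk=1 w3=0 w1=0
t3.Δ0 w4=0 w0=0 w2=1 clk=1 w3=0 w1=0
t3.Δ1 w4=0 w0=0 w2=1 clk=0 w3=0 w1=0
t4.Δ0 w4=0 w0=0 w2=1 clk=0 w3=0 w1=0
t4.Δ1 w4=0 w0=0 w2=1 clk=1 w3=0 w1=0
t4.Δ2 w4=0 w0=0 w2=1 clk=1 w3=0 w1=1
t5.Δ0 w4=0 w0=0 w2=1 clk=1 w3=0 w1=1
t5.Δ1 w4=0 w0=0 w2=1 clk=0 w3=0 w1=1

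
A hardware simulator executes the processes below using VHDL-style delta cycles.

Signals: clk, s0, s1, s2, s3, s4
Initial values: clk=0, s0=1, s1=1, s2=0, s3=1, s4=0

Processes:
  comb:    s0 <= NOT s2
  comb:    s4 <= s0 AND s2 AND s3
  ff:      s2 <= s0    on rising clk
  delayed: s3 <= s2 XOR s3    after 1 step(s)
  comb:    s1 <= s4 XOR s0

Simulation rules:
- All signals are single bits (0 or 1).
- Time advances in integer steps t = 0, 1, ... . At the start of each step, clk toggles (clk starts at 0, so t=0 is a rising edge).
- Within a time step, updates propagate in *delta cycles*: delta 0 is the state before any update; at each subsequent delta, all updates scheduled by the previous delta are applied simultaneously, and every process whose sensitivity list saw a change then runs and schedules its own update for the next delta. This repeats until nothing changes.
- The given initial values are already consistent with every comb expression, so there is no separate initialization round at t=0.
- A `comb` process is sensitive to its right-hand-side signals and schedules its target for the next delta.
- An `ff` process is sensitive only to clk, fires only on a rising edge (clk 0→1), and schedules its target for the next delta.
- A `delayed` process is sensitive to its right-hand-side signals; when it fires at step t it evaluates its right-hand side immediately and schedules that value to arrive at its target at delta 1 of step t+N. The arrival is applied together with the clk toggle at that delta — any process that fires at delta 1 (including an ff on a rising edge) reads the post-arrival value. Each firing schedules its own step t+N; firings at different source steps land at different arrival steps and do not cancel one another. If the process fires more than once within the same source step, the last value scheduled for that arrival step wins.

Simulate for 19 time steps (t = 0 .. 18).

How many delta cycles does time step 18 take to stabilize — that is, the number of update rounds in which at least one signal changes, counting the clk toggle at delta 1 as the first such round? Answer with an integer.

t0.Δ0 s2=0 s1=1 s3=1 clk=0 s4=0 s0=1
t0.Δ1 s2=0 s1=1 s3=1 clk=1 s4=0 s0=1
t0.Δ2 s2=1 s1=1 s3=1 clk=1 s4=0 s0=1
t0.Δ3 s2=1 s1=1 s3=1 clk=1 s4=1 s0=0
t0.Δ4 s2=1 s1=1 s3=1 clk=1 s4=0 s0=0
t0.Δ5 s2=1 s1=0 s3=1 clk=1 s4=0 s0=0
t1.Δ0 s2=1 s1=0 s3=1 clk=1 s4=0 s0=0
t1.Δ1 s2=1 s1=0 s3=0 clk=0 s4=0 s0=0
t2.Δ0 s2=1 s1=0 s3=0 clk=0 s4=0 s0=0
t2.Δ1 s2=1 s1=0 s3=1 clk=1 s4=0 s0=0
t2.Δ2 s2=0 s1=0 s3=1 clk=1 s4=0 s0=0
t2.Δ3 s2=0 s1=0 s3=1 clk=1 s4=0 s0=1
t2.Δ4 s2=0 s1=1 s3=1 clk=1 s4=0 s0=1
t3.Δ0 s2=0 s1=1 s3=1 clk=1 s4=0 s0=1
t3.Δ1 s2=0 s1=1 s3=1 clk=0 s4=0 s0=1
t4.Δ0 s2=0 s1=1 s3=1 clk=0 s4=0 s0=1
t4.Δ1 s2=0 s1=1 s3=1 clk=1 s4=0 s0=1
t4.Δ2 s2=1 s1=1 s3=1 clk=1 s4=0 s0=1
t4.Δ3 s2=1 s1=1 s3=1 clk=1 s4=1 s0=0
t4.Δ4 s2=1 s1=1 s3=1 clk=1 s4=0 s0=0
t4.Δ5 s2=1 s1=0 s3=1 clk=1 s4=0 s0=0
t5.Δ0 s2=1 s1=0 s3=1 clk=1 s4=0 s0=0
t5.Δ1 s2=1 s1=0 s3=0 clk=0 s4=0 s0=0
t6.Δ0 s2=1 s1=0 s3=0 clk=0 s4=0 s0=0
t6.Δ1 s2=1 s1=0 s3=1 clk=1 s4=0 s0=0
t6.Δ2 s2=0 s1=0 s3=1 clk=1 s4=0 s0=0
t6.Δ3 s2=0 s1=0 s3=1 clk=1 s4=0 s0=1
t6.Δ4 s2=0 s1=1 s3=1 clk=1 s4=0 s0=1
t7.Δ0 s2=0 s1=1 s3=1 clk=1 s4=0 s0=1
t7.Δ1 s2=0 s1=1 s3=1 clk=0 s4=0 s0=1
t8.Δ0 s2=0 s1=1 s3=1 clk=0 s4=0 s0=1
t8.Δ1 s2=0 s1=1 s3=1 clk=1 s4=0 s0=1
t8.Δ2 s2=1 s1=1 s3=1 clk=1 s4=0 s0=1
t8.Δ3 s2=1 s1=1 s3=1 clk=1 s4=1 s0=0
t8.Δ4 s2=1 s1=1 s3=1 clk=1 s4=0 s0=0
t8.Δ5 s2=1 s1=0 s3=1 clk=1 s4=0 s0=0
t9.Δ0 s2=1 s1=0 s3=1 clk=1 s4=0 s0=0
t9.Δ1 s2=1 s1=0 s3=0 clk=0 s4=0 s0=0
t10.Δ0 s2=1 s1=0 s3=0 clk=0 s4=0 s0=0
t10.Δ1 s2=1 s1=0 s3=1 clk=1 s4=0 s0=0
t10.Δ2 s2=0 s1=0 s3=1 clk=1 s4=0 s0=0
t10.Δ3 s2=0 s1=0 s3=1 clk=1 s4=0 s0=1
t10.Δ4 s2=0 s1=1 s3=1 clk=1 s4=0 s0=1
t11.Δ0 s2=0 s1=1 s3=1 clk=1 s4=0 s0=1
t11.Δ1 s2=0 s1=1 s3=1 clk=0 s4=0 s0=1
t12.Δ0 s2=0 s1=1 s3=1 clk=0 s4=0 s0=1
t12.Δ1 s2=0 s1=1 s3=1 clk=1 s4=0 s0=1
t12.Δ2 s2=1 s1=1 s3=1 clk=1 s4=0 s0=1
t12.Δ3 s2=1 s1=1 s3=1 clk=1 s4=1 s0=0
t12.Δ4 s2=1 s1=1 s3=1 clk=1 s4=0 s0=0
t12.Δ5 s2=1 s1=0 s3=1 clk=1 s4=0 s0=0
t13.Δ0 s2=1 s1=0 s3=1 clk=1 s4=0 s0=0
t13.Δ1 s2=1 s1=0 s3=0 clk=0 s4=0 s0=0
t14.Δ0 s2=1 s1=0 s3=0 clk=0 s4=0 s0=0
t14.Δ1 s2=1 s1=0 s3=1 clk=1 s4=0 s0=0
t14.Δ2 s2=0 s1=0 s3=1 clk=1 s4=0 s0=0
t14.Δ3 s2=0 s1=0 s3=1 clk=1 s4=0 s0=1
t14.Δ4 s2=0 s1=1 s3=1 clk=1 s4=0 s0=1
t15.Δ0 s2=0 s1=1 s3=1 clk=1 s4=0 s0=1
t15.Δ1 s2=0 s1=1 s3=1 clk=0 s4=0 s0=1
t16.Δ0 s2=0 s1=1 s3=1 clk=0 s4=0 s0=1
t16.Δ1 s2=0 s1=1 s3=1 clk=1 s4=0 s0=1
t16.Δ2 s2=1 s1=1 s3=1 clk=1 s4=0 s0=1
t16.Δ3 s2=1 s1=1 s3=1 clk=1 s4=1 s0=0
t16.Δ4 s2=1 s1=1 s3=1 clk=1 s4=0 s0=0
t16.Δ5 s2=1 s1=0 s3=1 clk=1 s4=0 s0=0
t17.Δ0 s2=1 s1=0 s3=1 clk=1 s4=0 s0=0
t17.Δ1 s2=1 s1=0 s3=0 clk=0 s4=0 s0=0
t18.Δ0 s2=1 s1=0 s3=0 clk=0 s4=0 s0=0
t18.Δ1 s2=1 s1=0 s3=1 clk=1 s4=0 s0=0
t18.Δ2 s2=0 s1=0 s3=1 clk=1 s4=0 s0=0
t18.Δ3 s2=0 s1=0 s3=1 clk=1 s4=0 s0=1
t18.Δ4 s2=0 s1=1 s3=1 clk=1 s4=0 s0=1

4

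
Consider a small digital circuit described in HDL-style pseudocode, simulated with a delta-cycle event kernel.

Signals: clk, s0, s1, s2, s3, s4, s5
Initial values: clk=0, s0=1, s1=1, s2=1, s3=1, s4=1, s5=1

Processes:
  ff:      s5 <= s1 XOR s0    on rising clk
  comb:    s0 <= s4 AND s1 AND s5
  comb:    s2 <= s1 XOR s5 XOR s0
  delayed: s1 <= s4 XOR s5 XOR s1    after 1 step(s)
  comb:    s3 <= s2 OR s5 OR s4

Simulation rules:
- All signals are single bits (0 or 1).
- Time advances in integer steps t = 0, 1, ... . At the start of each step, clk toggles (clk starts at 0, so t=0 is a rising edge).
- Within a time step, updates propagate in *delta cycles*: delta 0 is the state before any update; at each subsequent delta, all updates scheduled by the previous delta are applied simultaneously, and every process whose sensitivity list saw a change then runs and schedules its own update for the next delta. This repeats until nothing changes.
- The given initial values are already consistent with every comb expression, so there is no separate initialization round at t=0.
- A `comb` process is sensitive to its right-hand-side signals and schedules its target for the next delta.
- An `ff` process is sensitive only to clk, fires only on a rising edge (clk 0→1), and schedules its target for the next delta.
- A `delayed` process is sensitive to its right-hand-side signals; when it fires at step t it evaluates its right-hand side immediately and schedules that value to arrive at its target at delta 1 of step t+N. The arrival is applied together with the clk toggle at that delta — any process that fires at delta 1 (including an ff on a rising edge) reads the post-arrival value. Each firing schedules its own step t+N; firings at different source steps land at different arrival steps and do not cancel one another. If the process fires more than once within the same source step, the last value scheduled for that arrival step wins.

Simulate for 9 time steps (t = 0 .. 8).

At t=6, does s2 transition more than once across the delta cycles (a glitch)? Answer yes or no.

t0.Δ0 s2=1 s1=1 s5=1 clk=0 s0=1 s3=1 s4=1
t0.Δ1 s2=1 s1=1 s5=1 clk=1 s0=1 s3=1 s4=1
t0.Δ2 s2=1 s1=1 s5=0 clk=1 s0=1 s3=1 s4=1
t0.Δ3 s2=0 s1=1 s5=0 clk=1 s0=0 s3=1 s4=1
t0.Δ4 s2=1 s1=1 s5=0 clk=1 s0=0 s3=1 s4=1
t1.Δ0 s2=1 s1=1 s5=0 clk=1 s0=0 s3=1 s4=1
t1.Δ1 s2=1 s1=0 s5=0 clk=0 s0=0 s3=1 s4=1
t1.Δ2 s2=0 s1=0 s5=0 clk=0 s0=0 s3=1 s4=1
t2.Δ0 s2=0 s1=0 s5=0 clk=0 s0=0 s3=1 s4=1
t2.Δ1 s2=0 s1=1 s5=0 clk=1 s0=0 s3=1 s4=1
t2.Δ2 s2=1 s1=1 s5=1 clk=1 s0=0 s3=1 s4=1
t2.Δ3 s2=0 s1=1 s5=1 clk=1 s0=1 s3=1 s4=1
t2.Δ4 s2=1 s1=1 s5=1 clk=1 s0=1 s3=1 s4=1
t3.Δ0 s2=1 s1=1 s5=1 clk=1 s0=1 s3=1 s4=1
t3.Δ1 s2=1 s1=1 s5=1 clk=0 s0=1 s3=1 s4=1
t4.Δ0 s2=1 s1=1 s5=1 clk=0 s0=1 s3=1 s4=1
t4.Δ1 s2=1 s1=1 s5=1 clk=1 s0=1 s3=1 s4=1
t4.Δ2 s2=1 s1=1 s5=0 clk=1 s0=1 s3=1 s4=1
t4.Δ3 s2=0 s1=1 s5=0 clk=1 s0=0 s3=1 s4=1
t4.Δ4 s2=1 s1=1 s5=0 clk=1 s0=0 s3=1 s4=1
t5.Δ0 s2=1 s1=1 s5=0 clk=1 s0=0 s3=1 s4=1
t5.Δ1 s2=1 s1=0 s5=0 clk=0 s0=0 s3=1 s4=1
t5.Δ2 s2=0 s1=0 s5=0 clk=0 s0=0 s3=1 s4=1
t6.Δ0 s2=0 s1=0 s5=0 clk=0 s0=0 s3=1 s4=1
t6.Δ1 s2=0 s1=1 s5=0 clk=1 s0=0 s3=1 s4=1
t6.Δ2 s2=1 s1=1 s5=1 clk=1 s0=0 s3=1 s4=1
t6.Δ3 s2=0 s1=1 s5=1 clk=1 s0=1 s3=1 s4=1
t6.Δ4 s2=1 s1=1 s5=1 clk=1 s0=1 s3=1 s4=1
t7.Δ0 s2=1 s1=1 s5=1 clk=1 s0=1 s3=1 s4=1
t7.Δ1 s2=1 s1=1 s5=1 clk=0 s0=1 s3=1 s4=1
t8.Δ0 s2=1 s1=1 s5=1 clk=0 s0=1 s3=1 s4=1
t8.Δ1 s2=1 s1=1 s5=1 clk=1 s0=1 s3=1 s4=1
t8.Δ2 s2=1 s1=1 s5=0 clk=1 s0=1 s3=1 s4=1
t8.Δ3 s2=0 s1=1 s5=0 clk=1 s0=0 s3=1 s4=1
t8.Δ4 s2=1 s1=1 s5=0 clk=1 s0=0 s3=1 s4=1

yes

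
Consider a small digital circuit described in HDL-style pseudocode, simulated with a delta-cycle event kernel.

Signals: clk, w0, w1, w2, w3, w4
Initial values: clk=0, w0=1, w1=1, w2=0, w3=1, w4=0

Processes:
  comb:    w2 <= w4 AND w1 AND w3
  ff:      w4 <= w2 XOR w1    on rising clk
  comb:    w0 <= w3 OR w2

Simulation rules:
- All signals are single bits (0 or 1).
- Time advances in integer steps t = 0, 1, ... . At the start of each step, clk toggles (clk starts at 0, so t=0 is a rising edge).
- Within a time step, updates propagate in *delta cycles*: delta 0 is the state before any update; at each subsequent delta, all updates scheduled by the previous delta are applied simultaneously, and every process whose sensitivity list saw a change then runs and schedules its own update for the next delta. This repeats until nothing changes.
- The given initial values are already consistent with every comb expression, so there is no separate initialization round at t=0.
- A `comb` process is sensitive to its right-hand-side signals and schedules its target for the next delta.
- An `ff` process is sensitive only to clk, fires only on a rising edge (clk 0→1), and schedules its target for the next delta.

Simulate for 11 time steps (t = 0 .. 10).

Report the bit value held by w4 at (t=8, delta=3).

t=0 Δ0: w4=0 w3=1 clk=0 w0=1 w2=0 w1=1
  Δ1: clk:0→1
  Δ2: w4:0→1
  Δ3: w2:0→1
  (3Δ to stable)
t=1 Δ0: w4=1 w3=1 clk=1 w0=1 w2=1 w1=1
  Δ1: clk:1→0
  (1Δ to stable)
t=2 Δ0: w4=1 w3=1 clk=0 w0=1 w2=1 w1=1
  Δ1: clk:0→1
  Δ2: w4:1→0
  Δ3: w2:1→0
  (3Δ to stable)
t=3 Δ0: w4=0 w3=1 clk=1 w0=1 w2=0 w1=1
  Δ1: clk:1→0
  (1Δ to stable)
t=4 Δ0: w4=0 w3=1 clk=0 w0=1 w2=0 w1=1
  Δ1: clk:0→1
  Δ2: w4:0→1
  Δ3: w2:0→1
  (3Δ to stable)
t=5 Δ0: w4=1 w3=1 clk=1 w0=1 w2=1 w1=1
  Δ1: clk:1→0
  (1Δ to stable)
t=6 Δ0: w4=1 w3=1 clk=0 w0=1 w2=1 w1=1
  Δ1: clk:0→1
  Δ2: w4:1→0
  Δ3: w2:1→0
  (3Δ to stable)
t=7 Δ0: w4=0 w3=1 clk=1 w0=1 w2=0 w1=1
  Δ1: clk:1→0
  (1Δ to stable)
t=8 Δ0: w4=0 w3=1 clk=0 w0=1 w2=0 w1=1
  Δ1: clk:0→1
  Δ2: w4:0→1
  Δ3: w2:0→1
  (3Δ to stable)
t=9 Δ0: w4=1 w3=1 clk=1 w0=1 w2=1 w1=1
  Δ1: clk:1→0
  (1Δ to stable)
t=10 Δ0: w4=1 w3=1 clk=0 w0=1 w2=1 w1=1
  Δ1: clk:0→1
  Δ2: w4:1→0
  Δ3: w2:1→0
  (3Δ to stable)

1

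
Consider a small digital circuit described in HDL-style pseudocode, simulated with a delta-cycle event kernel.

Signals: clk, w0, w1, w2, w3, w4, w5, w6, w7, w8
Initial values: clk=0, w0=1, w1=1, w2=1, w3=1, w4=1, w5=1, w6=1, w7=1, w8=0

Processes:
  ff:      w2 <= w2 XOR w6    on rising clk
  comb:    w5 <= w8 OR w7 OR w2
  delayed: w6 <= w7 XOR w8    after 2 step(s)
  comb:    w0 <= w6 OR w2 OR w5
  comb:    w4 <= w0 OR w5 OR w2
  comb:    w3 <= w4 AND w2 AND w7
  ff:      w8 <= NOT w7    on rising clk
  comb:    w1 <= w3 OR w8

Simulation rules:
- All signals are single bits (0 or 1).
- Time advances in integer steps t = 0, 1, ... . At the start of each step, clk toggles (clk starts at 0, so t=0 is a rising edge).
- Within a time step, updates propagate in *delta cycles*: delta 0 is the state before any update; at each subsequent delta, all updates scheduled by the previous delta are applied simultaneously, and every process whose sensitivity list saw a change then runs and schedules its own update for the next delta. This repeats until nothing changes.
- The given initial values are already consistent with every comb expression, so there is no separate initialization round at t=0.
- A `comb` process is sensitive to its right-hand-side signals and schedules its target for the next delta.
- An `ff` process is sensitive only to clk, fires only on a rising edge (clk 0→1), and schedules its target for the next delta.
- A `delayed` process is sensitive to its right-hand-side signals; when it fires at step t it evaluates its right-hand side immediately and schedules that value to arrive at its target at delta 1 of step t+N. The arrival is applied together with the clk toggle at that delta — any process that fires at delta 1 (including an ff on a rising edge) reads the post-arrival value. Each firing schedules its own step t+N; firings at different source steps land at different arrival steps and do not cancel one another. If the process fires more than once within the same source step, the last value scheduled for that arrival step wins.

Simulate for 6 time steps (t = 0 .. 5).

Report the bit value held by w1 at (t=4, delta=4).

t=0 Δ0: w1=1 w7=1 w4=1 w5=1 clk=0 w0=1 w2=1 w6=1 w3=1 w8=0
  Δ1: clk:0→1
  Δ2: w2:1→0
  Δ3: w3:1→0
  Δ4: w1:1→0
  (4Δ to stable)
t=1 Δ0: w1=0 w7=1 w4=1 w5=1 clk=1 w0=1 w2=0 w6=1 w3=0 w8=0
  Δ1: clk:1→0
  (1Δ to stable)
t=2 Δ0: w1=0 w7=1 w4=1 w5=1 clk=0 w0=1 w2=0 w6=1 w3=0 w8=0
  Δ1: clk:0→1
  Δ2: w2:0→1
  Δ3: w3:0→1
  Δ4: w1:0→1
  (4Δ to stable)
t=3 Δ0: w1=1 w7=1 w4=1 w5=1 clk=1 w0=1 w2=1 w6=1 w3=1 w8=0
  Δ1: clk:1→0
  (1Δ to stable)
t=4 Δ0: w1=1 w7=1 w4=1 w5=1 clk=0 w0=1 w2=1 w6=1 w3=1 w8=0
  Δ1: clk:0→1
  Δ2: w2:1→0
  Δ3: w3:1→0
  Δ4: w1:1→0
  (4Δ to stable)
t=5 Δ0: w1=0 w7=1 w4=1 w5=1 clk=1 w0=1 w2=0 w6=1 w3=0 w8=0
  Δ1: clk:1→0
  (1Δ to stable)

0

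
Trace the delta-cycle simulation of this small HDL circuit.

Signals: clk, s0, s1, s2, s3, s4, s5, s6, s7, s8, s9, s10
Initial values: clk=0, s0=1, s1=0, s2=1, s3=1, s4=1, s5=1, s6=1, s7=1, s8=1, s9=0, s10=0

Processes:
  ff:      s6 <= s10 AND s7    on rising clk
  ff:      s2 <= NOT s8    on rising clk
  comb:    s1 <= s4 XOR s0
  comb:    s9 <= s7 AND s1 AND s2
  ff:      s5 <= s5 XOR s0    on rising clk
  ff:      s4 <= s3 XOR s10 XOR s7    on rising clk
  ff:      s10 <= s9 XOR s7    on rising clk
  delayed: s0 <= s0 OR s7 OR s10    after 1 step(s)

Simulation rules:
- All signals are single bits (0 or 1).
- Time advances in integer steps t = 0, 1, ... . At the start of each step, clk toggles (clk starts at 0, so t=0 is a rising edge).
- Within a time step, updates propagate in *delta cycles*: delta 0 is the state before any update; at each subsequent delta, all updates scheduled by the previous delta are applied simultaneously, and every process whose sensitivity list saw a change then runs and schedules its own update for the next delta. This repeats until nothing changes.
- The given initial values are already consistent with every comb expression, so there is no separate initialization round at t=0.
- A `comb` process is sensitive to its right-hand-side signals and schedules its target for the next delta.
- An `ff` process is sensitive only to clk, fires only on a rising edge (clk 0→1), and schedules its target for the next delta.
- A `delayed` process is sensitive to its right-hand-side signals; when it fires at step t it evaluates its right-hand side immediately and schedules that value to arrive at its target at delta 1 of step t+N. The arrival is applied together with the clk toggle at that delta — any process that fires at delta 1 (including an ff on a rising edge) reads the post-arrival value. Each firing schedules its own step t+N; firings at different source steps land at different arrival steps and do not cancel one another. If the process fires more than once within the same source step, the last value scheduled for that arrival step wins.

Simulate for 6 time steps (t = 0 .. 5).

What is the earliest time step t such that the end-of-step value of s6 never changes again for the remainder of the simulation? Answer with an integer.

2

t0.Δ0 s4=1 s3=1 s9=0 s5=1 s1=0 s6=1 s2=1 clk=0 s8=1 s7=1 s0=1 s10=0
t0.Δ1 s4=1 s3=1 s9=0 s5=1 s1=0 s6=1 s2=1 clk=1 s8=1 s7=1 s0=1 s10=0
t0.Δ2 s4=0 s3=1 s9=0 s5=0 s1=0 s6=0 s2=0 clk=1 s8=1 s7=1 s0=1 s10=1
t0.Δ3 s4=0 s3=1 s9=0 s5=0 s1=1 s6=0 s2=0 clk=1 s8=1 s7=1 s0=1 s10=1
t1.Δ0 s4=0 s3=1 s9=0 s5=0 s1=1 s6=0 s2=0 clk=1 s8=1 s7=1 s0=1 s10=1
t1.Δ1 s4=0 s3=1 s9=0 s5=0 s1=1 s6=0 s2=0 clk=0 s8=1 s7=1 s0=1 s10=1
t2.Δ0 s4=0 s3=1 s9=0 s5=0 s1=1 s6=0 s2=0 clk=0 s8=1 s7=1 s0=1 s10=1
t2.Δ1 s4=0 s3=1 s9=0 s5=0 s1=1 s6=0 s2=0 clk=1 s8=1 s7=1 s0=1 s10=1
t2.Δ2 s4=1 s3=1 s9=0 s5=1 s1=1 s6=1 s2=0 clk=1 s8=1 s7=1 s0=1 s10=1
t2.Δ3 s4=1 s3=1 s9=0 s5=1 s1=0 s6=1 s2=0 clk=1 s8=1 s7=1 s0=1 s10=1
t3.Δ0 s4=1 s3=1 s9=0 s5=1 s1=0 s6=1 s2=0 clk=1 s8=1 s7=1 s0=1 s10=1
t3.Δ1 s4=1 s3=1 s9=0 s5=1 s1=0 s6=1 s2=0 clk=0 s8=1 s7=1 s0=1 s10=1
t4.Δ0 s4=1 s3=1 s9=0 s5=1 s1=0 s6=1 s2=0 clk=0 s8=1 s7=1 s0=1 s10=1
t4.Δ1 s4=1 s3=1 s9=0 s5=1 s1=0 s6=1 s2=0 clk=1 s8=1 s7=1 s0=1 s10=1
t4.Δ2 s4=1 s3=1 s9=0 s5=0 s1=0 s6=1 s2=0 clk=1 s8=1 s7=1 s0=1 s10=1
t5.Δ0 s4=1 s3=1 s9=0 s5=0 s1=0 s6=1 s2=0 clk=1 s8=1 s7=1 s0=1 s10=1
t5.Δ1 s4=1 s3=1 s9=0 s5=0 s1=0 s6=1 s2=0 clk=0 s8=1 s7=1 s0=1 s10=1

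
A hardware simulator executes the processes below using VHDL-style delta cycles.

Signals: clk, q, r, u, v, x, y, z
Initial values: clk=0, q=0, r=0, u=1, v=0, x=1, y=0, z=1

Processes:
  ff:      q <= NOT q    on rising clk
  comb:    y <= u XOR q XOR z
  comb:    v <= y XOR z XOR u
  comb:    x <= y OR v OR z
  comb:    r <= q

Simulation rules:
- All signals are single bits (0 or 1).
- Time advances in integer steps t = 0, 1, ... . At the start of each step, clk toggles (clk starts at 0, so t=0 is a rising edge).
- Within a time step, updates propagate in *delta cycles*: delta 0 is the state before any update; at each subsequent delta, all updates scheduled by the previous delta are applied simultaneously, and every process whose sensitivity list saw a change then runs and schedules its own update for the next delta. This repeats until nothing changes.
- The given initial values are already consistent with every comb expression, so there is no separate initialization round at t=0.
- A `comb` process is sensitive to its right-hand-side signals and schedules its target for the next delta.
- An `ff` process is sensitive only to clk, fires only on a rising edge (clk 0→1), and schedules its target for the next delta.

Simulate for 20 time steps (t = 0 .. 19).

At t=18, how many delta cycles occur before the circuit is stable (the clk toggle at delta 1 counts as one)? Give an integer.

4

t0.Δ0 z=1 clk=0 x=1 y=0 u=1 r=0 v=0 q=0
t0.Δ1 z=1 clk=1 x=1 y=0 u=1 r=0 v=0 q=0
t0.Δ2 z=1 clk=1 x=1 y=0 u=1 r=0 v=0 q=1
t0.Δ3 z=1 clk=1 x=1 y=1 u=1 r=1 v=0 q=1
t0.Δ4 z=1 clk=1 x=1 y=1 u=1 r=1 v=1 q=1
t1.Δ0 z=1 clk=1 x=1 y=1 u=1 r=1 v=1 q=1
t1.Δ1 z=1 clk=0 x=1 y=1 u=1 r=1 v=1 q=1
t2.Δ0 z=1 clk=0 x=1 y=1 u=1 r=1 v=1 q=1
t2.Δ1 z=1 clk=1 x=1 y=1 u=1 r=1 v=1 q=1
t2.Δ2 z=1 clk=1 x=1 y=1 u=1 r=1 v=1 q=0
t2.Δ3 z=1 clk=1 x=1 y=0 u=1 r=0 v=1 q=0
t2.Δ4 z=1 clk=1 x=1 y=0 u=1 r=0 v=0 q=0
t3.Δ0 z=1 clk=1 x=1 y=0 u=1 r=0 v=0 q=0
t3.Δ1 z=1 clk=0 x=1 y=0 u=1 r=0 v=0 q=0
t4.Δ0 z=1 clk=0 x=1 y=0 u=1 r=0 v=0 q=0
t4.Δ1 z=1 clk=1 x=1 y=0 u=1 r=0 v=0 q=0
t4.Δ2 z=1 clk=1 x=1 y=0 u=1 r=0 v=0 q=1
t4.Δ3 z=1 clk=1 x=1 y=1 u=1 r=1 v=0 q=1
t4.Δ4 z=1 clk=1 x=1 y=1 u=1 r=1 v=1 q=1
t5.Δ0 z=1 clk=1 x=1 y=1 u=1 r=1 v=1 q=1
t5.Δ1 z=1 clk=0 x=1 y=1 u=1 r=1 v=1 q=1
t6.Δ0 z=1 clk=0 x=1 y=1 u=1 r=1 v=1 q=1
t6.Δ1 z=1 clk=1 x=1 y=1 u=1 r=1 v=1 q=1
t6.Δ2 z=1 clk=1 x=1 y=1 u=1 r=1 v=1 q=0
t6.Δ3 z=1 clk=1 x=1 y=0 u=1 r=0 v=1 q=0
t6.Δ4 z=1 clk=1 x=1 y=0 u=1 r=0 v=0 q=0
t7.Δ0 z=1 clk=1 x=1 y=0 u=1 r=0 v=0 q=0
t7.Δ1 z=1 clk=0 x=1 y=0 u=1 r=0 v=0 q=0
t8.Δ0 z=1 clk=0 x=1 y=0 u=1 r=0 v=0 q=0
t8.Δ1 z=1 clk=1 x=1 y=0 u=1 r=0 v=0 q=0
t8.Δ2 z=1 clk=1 x=1 y=0 u=1 r=0 v=0 q=1
t8.Δ3 z=1 clk=1 x=1 y=1 u=1 r=1 v=0 q=1
t8.Δ4 z=1 clk=1 x=1 y=1 u=1 r=1 v=1 q=1
t9.Δ0 z=1 clk=1 x=1 y=1 u=1 r=1 v=1 q=1
t9.Δ1 z=1 clk=0 x=1 y=1 u=1 r=1 v=1 q=1
t10.Δ0 z=1 clk=0 x=1 y=1 u=1 r=1 v=1 q=1
t10.Δ1 z=1 clk=1 x=1 y=1 u=1 r=1 v=1 q=1
t10.Δ2 z=1 clk=1 x=1 y=1 u=1 r=1 v=1 q=0
t10.Δ3 z=1 clk=1 x=1 y=0 u=1 r=0 v=1 q=0
t10.Δ4 z=1 clk=1 x=1 y=0 u=1 r=0 v=0 q=0
t11.Δ0 z=1 clk=1 x=1 y=0 u=1 r=0 v=0 q=0
t11.Δ1 z=1 clk=0 x=1 y=0 u=1 r=0 v=0 q=0
t12.Δ0 z=1 clk=0 x=1 y=0 u=1 r=0 v=0 q=0
t12.Δ1 z=1 clk=1 x=1 y=0 u=1 r=0 v=0 q=0
t12.Δ2 z=1 clk=1 x=1 y=0 u=1 r=0 v=0 q=1
t12.Δ3 z=1 clk=1 x=1 y=1 u=1 r=1 v=0 q=1
t12.Δ4 z=1 clk=1 x=1 y=1 u=1 r=1 v=1 q=1
t13.Δ0 z=1 clk=1 x=1 y=1 u=1 r=1 v=1 q=1
t13.Δ1 z=1 clk=0 x=1 y=1 u=1 r=1 v=1 q=1
t14.Δ0 z=1 clk=0 x=1 y=1 u=1 r=1 v=1 q=1
t14.Δ1 z=1 clk=1 x=1 y=1 u=1 r=1 v=1 q=1
t14.Δ2 z=1 clk=1 x=1 y=1 u=1 r=1 v=1 q=0
t14.Δ3 z=1 clk=1 x=1 y=0 u=1 r=0 v=1 q=0
t14.Δ4 z=1 clk=1 x=1 y=0 u=1 r=0 v=0 q=0
t15.Δ0 z=1 clk=1 x=1 y=0 u=1 r=0 v=0 q=0
t15.Δ1 z=1 clk=0 x=1 y=0 u=1 r=0 v=0 q=0
t16.Δ0 z=1 clk=0 x=1 y=0 u=1 r=0 v=0 q=0
t16.Δ1 z=1 clk=1 x=1 y=0 u=1 r=0 v=0 q=0
t16.Δ2 z=1 clk=1 x=1 y=0 u=1 r=0 v=0 q=1
t16.Δ3 z=1 clk=1 x=1 y=1 u=1 r=1 v=0 q=1
t16.Δ4 z=1 clk=1 x=1 y=1 u=1 r=1 v=1 q=1
t17.Δ0 z=1 clk=1 x=1 y=1 u=1 r=1 v=1 q=1
t17.Δ1 z=1 clk=0 x=1 y=1 u=1 r=1 v=1 q=1
t18.Δ0 z=1 clk=0 x=1 y=1 u=1 r=1 v=1 q=1
t18.Δ1 z=1 clk=1 x=1 y=1 u=1 r=1 v=1 q=1
t18.Δ2 z=1 clk=1 x=1 y=1 u=1 r=1 v=1 q=0
t18.Δ3 z=1 clk=1 x=1 y=0 u=1 r=0 v=1 q=0
t18.Δ4 z=1 clk=1 x=1 y=0 u=1 r=0 v=0 q=0
t19.Δ0 z=1 clk=1 x=1 y=0 u=1 r=0 v=0 q=0
t19.Δ1 z=1 clk=0 x=1 y=0 u=1 r=0 v=0 q=0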